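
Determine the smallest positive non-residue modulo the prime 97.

5

(2/97) = +1, so 2 is a residue.
(3/97) = +1, so 3 is a residue.
(4/97) = +1, so 4 is a residue.
(5/97) = −1, so 5 is the smallest positive non-residue mod 97.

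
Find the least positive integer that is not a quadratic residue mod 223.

3

(2/223) = +1, so 2 is a residue.
(3/223) = −1, so 3 is the smallest positive non-residue mod 223.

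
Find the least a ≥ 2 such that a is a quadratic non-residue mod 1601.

(2/1601) = +1, so 2 is a residue.
(3/1601) = −1, so 3 is the smallest positive non-residue mod 1601.

3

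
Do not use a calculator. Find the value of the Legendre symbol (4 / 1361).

1

Pull out 2^2: since 1361 ≡ 1 (mod 8), (2/1361) = +1, so (2/1361)^2 = +1.
Reached (1/1361) = 1. Collecting the sign flips along the way, the symbol is +1.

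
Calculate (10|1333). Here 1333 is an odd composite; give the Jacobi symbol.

1

Pull out 2: since 1333 ≡ 5 (mod 8), (2/1333) = -1.
Reciprocity: 5 ≡ 1 and 1333 ≡ 1 (mod 4), so (5/1333) = +(1333/5).
Reduce top mod 5: now compute (3/5).
Reciprocity: 3 ≡ 3 and 5 ≡ 1 (mod 4), so (3/5) = +(5/3).
Reduce top mod 3: now compute (2/3).
Pull out 2: since 3 ≡ 3 (mod 8), (2/3) = -1.
Reached (1/3) = 1. Collecting the sign flips along the way, the symbol is +1.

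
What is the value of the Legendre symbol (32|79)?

1

Pull out 2^5: since 79 ≡ 7 (mod 8), (2/79) = +1, so (2/79)^5 = +1.
Reached (1/79) = 1. Collecting the sign flips along the way, the symbol is +1.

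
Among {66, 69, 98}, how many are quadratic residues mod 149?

1

(66/149) = -1 → non-residue.
(69/149) = +1 → QR.
(98/149) = -1 → non-residue.
Total quadratic residues among the 3: 1.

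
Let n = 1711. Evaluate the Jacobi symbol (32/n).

Pull out 2^5: since 1711 ≡ 7 (mod 8), (2/1711) = +1, so (2/1711)^5 = +1.
Reached (1/1711) = 1. Collecting the sign flips along the way, the symbol is +1.

1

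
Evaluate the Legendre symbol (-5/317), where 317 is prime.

Euler's criterion: (-5/317) ≡ 312^158 (mod 317).
312^2 ≡ 25 (mod 317)
312^4 ≡ 308 (mod 317)
312^8 ≡ 81 (mod 317)
312^16 ≡ 221 (mod 317)
312^32 ≡ 23 (mod 317)
312^64 ≡ 212 (mod 317)
312^128 ≡ 247 (mod 317)
312^158 = 312^(128+16+8+4+2) ≡ 316 (mod 317).
Result is 316 ≡ −1, so (-5/317) = −1.

-1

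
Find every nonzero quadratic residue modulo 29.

Square k = 1,…,14 (k and 29−k give the same square):
1²=1, 2²=4, 3²=9, 4²=16, 5²=25, 6²≡7, 7²≡20, 8²≡6, 9²≡23, 10²≡13, 11²≡5, 12²≡28, 13²≡24, 14²≡22 (mod 29).
So the quadratic residues mod 29 are {1, 4, 5, 6, 7, 9, 13, 16, 20, 22, 23, 24, 25, 28}.

1 4 5 6 7 9 13 16 20 22 23 24 25 28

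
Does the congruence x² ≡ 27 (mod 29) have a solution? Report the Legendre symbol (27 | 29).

Euler's criterion: (27/29) ≡ 27^14 (mod 29).
27^2 ≡ 4 (mod 29)
27^4 ≡ 16 (mod 29)
27^8 ≡ 24 (mod 29)
27^14 = 27^(8+4+2) ≡ 28 (mod 29).
Result is 28 ≡ −1, so (27/29) = −1.

-1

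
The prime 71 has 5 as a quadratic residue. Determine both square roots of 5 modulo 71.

Since 71 ≡ 3 (mod 4), a square root of 5 is 5^((71+1)/4) = 5^18 mod 71.
Repeated squaring: 5^2≡25, 5^4≡57, 5^8≡54, 5^16≡5 (mod 71).
5^18 = 5^(16+2) ≡ 54 (mod 71).
Check: 54² = 2916 ≡ 5 (mod 71). The two roots are 17 and 54.

17, 54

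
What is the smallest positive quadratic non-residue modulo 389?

(2/389) = −1, so 2 is the smallest positive non-residue mod 389.

2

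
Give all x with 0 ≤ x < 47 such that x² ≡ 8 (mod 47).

14, 33

Since 47 ≡ 3 (mod 4), a square root of 8 is 8^((47+1)/4) = 8^12 mod 47.
Repeated squaring: 8^2≡17, 8^4≡7, 8^8≡2 (mod 47).
8^12 = 8^(8+4) ≡ 14 (mod 47).
Check: 14² = 196 ≡ 8 (mod 47). The two roots are 14 and 33.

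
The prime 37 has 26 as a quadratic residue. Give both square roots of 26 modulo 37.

37 ≡ 1 (mod 4), so we find a root by search.
Trying successive values, 10² = 100 ≡ 26 (mod 37). The other root is 37 − 10 = 27.

10, 27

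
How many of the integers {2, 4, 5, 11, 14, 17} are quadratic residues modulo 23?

(2/23) = +1 → QR.
(4/23) = +1 → QR.
(5/23) = -1 → non-residue.
(11/23) = -1 → non-residue.
(14/23) = -1 → non-residue.
(17/23) = -1 → non-residue.
Total quadratic residues among the 6: 2.

2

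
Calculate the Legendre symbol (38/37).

1

First reduce: 38 ≡ 1 (mod 37).
Reached (1/37) = 1. Collecting the sign flips along the way, the symbol is +1.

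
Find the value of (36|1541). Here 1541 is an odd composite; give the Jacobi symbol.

1

Pull out 2^2: since 1541 ≡ 5 (mod 8), (2/1541) = -1, so (2/1541)^2 = +1.
Reciprocity: 9 ≡ 1 and 1541 ≡ 1 (mod 4), so (9/1541) = +(1541/9).
Reduce top mod 9: now compute (2/9).
Pull out 2: since 9 ≡ 1 (mod 8), (2/9) = +1.
Reached (1/9) = 1. Collecting the sign flips along the way, the symbol is +1.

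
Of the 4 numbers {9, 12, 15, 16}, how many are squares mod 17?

(9/17) = +1 → QR.
(12/17) = -1 → non-residue.
(15/17) = +1 → QR.
(16/17) = +1 → QR.
Total quadratic residues among the 4: 3.

3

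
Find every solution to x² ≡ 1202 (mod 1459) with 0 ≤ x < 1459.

Since 1459 ≡ 3 (mod 4), a square root of 1202 is 1202^((1459+1)/4) = 1202^365 mod 1459.
Repeated squaring: 1202^2≡394, 1202^4≡582, 1202^8≡236, 1202^16≡254, 1202^32≡320, 1202^64≡270, 1202^128≡1409, 1202^256≡1041 (mod 1459).
1202^365 = 1202^(256+64+32+8+4+1) ≡ 238 (mod 1459).
Check: 238² = 56644 ≡ 1202 (mod 1459). The two roots are 238 and 1221.

238, 1221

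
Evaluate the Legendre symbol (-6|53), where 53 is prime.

1

First reduce: -6 ≡ 47 (mod 53).
Reciprocity: 47 ≡ 3 and 53 ≡ 1 (mod 4), so (47/53) = +(53/47).
Reduce top mod 47: now compute (6/47).
Pull out 2: since 47 ≡ 7 (mod 8), (2/47) = +1.
Reciprocity: 3 ≡ 3 and 47 ≡ 3 (mod 4), so (3/47) = −(47/3).
Reduce top mod 3: now compute (2/3).
Pull out 2: since 3 ≡ 3 (mod 8), (2/3) = -1.
Reached (1/3) = 1. Collecting the sign flips along the way, the symbol is +1.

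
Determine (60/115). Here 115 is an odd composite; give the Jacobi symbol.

Pull out 2^2: since 115 ≡ 3 (mod 8), (2/115) = -1, so (2/115)^2 = +1.
Reciprocity: 15 ≡ 3 and 115 ≡ 3 (mod 4), so (15/115) = −(115/15).
Reduce top mod 15: now compute (10/15).
Pull out 2: since 15 ≡ 7 (mod 8), (2/15) = +1.
Reciprocity: 5 ≡ 1 and 15 ≡ 3 (mod 4), so (5/15) = +(15/5).
Reduce top mod 5: now compute (0/5).
Top reduces to 0: gcd > 1, so the symbol is 0.

0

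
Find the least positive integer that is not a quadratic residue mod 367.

3

(2/367) = +1, so 2 is a residue.
(3/367) = −1, so 3 is the smallest positive non-residue mod 367.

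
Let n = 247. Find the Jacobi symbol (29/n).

Reciprocity: 29 ≡ 1 and 247 ≡ 3 (mod 4), so (29/247) = +(247/29).
Reduce top mod 29: now compute (15/29).
Reciprocity: 15 ≡ 3 and 29 ≡ 1 (mod 4), so (15/29) = +(29/15).
Reduce top mod 15: now compute (14/15).
Pull out 2: since 15 ≡ 7 (mod 8), (2/15) = +1.
Reciprocity: 7 ≡ 3 and 15 ≡ 3 (mod 4), so (7/15) = −(15/7).
Reduce top mod 7: now compute (1/7).
Reached (1/7) = 1. Collecting the sign flips along the way, the symbol is -1.

-1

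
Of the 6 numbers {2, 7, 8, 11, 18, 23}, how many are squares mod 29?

2

(2/29) = -1 → non-residue.
(7/29) = +1 → QR.
(8/29) = -1 → non-residue.
(11/29) = -1 → non-residue.
(18/29) = -1 → non-residue.
(23/29) = +1 → QR.
Total quadratic residues among the 6: 2.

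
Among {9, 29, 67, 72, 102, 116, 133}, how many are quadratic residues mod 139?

4

(9/139) = +1 → QR.
(29/139) = +1 → QR.
(67/139) = +1 → QR.
(72/139) = -1 → non-residue.
(102/139) = -1 → non-residue.
(116/139) = +1 → QR.
(133/139) = -1 → non-residue.
Total quadratic residues among the 7: 4.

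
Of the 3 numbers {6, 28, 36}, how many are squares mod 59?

2

(6/59) = -1 → non-residue.
(28/59) = +1 → QR.
(36/59) = +1 → QR.
Total quadratic residues among the 3: 2.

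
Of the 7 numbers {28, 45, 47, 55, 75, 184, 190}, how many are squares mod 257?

(28/257) = -1 → non-residue.
(45/257) = -1 → non-residue.
(47/257) = -1 → non-residue.
(55/257) = -1 → non-residue.
(75/257) = -1 → non-residue.
(184/257) = +1 → QR.
(190/257) = +1 → QR.
Total quadratic residues among the 7: 2.

2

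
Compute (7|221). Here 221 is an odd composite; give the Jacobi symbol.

Reciprocity: 7 ≡ 3 and 221 ≡ 1 (mod 4), so (7/221) = +(221/7).
Reduce top mod 7: now compute (4/7).
Pull out 2^2: since 7 ≡ 7 (mod 8), (2/7) = +1, so (2/7)^2 = +1.
Reached (1/7) = 1. Collecting the sign flips along the way, the symbol is +1.

1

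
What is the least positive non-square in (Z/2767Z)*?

3

(2/2767) = +1, so 2 is a residue.
(3/2767) = −1, so 3 is the smallest positive non-residue mod 2767.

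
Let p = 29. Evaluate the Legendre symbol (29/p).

0

First reduce: 29 ≡ 0 (mod 29).
Top reduces to 0: gcd > 1, so the symbol is 0.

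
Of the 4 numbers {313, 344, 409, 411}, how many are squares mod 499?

(313/499) = -1 → non-residue.
(344/499) = -1 → non-residue.
(409/499) = +1 → QR.
(411/499) = -1 → non-residue.
Total quadratic residues among the 4: 1.

1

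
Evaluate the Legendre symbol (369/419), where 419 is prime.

1

Reciprocity: 369 ≡ 1 and 419 ≡ 3 (mod 4), so (369/419) = +(419/369).
Reduce top mod 369: now compute (50/369).
Pull out 2: since 369 ≡ 1 (mod 8), (2/369) = +1.
Reciprocity: 25 ≡ 1 and 369 ≡ 1 (mod 4), so (25/369) = +(369/25).
Reduce top mod 25: now compute (19/25).
Reciprocity: 19 ≡ 3 and 25 ≡ 1 (mod 4), so (19/25) = +(25/19).
Reduce top mod 19: now compute (6/19).
Pull out 2: since 19 ≡ 3 (mod 8), (2/19) = -1.
Reciprocity: 3 ≡ 3 and 19 ≡ 3 (mod 4), so (3/19) = −(19/3).
Reduce top mod 3: now compute (1/3).
Reached (1/3) = 1. Collecting the sign flips along the way, the symbol is +1.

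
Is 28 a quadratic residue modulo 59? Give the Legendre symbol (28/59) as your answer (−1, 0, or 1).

Pull out 2^2: since 59 ≡ 3 (mod 8), (2/59) = -1, so (2/59)^2 = +1.
Reciprocity: 7 ≡ 3 and 59 ≡ 3 (mod 4), so (7/59) = −(59/7).
Reduce top mod 7: now compute (3/7).
Reciprocity: 3 ≡ 3 and 7 ≡ 3 (mod 4), so (3/7) = −(7/3).
Reduce top mod 3: now compute (1/3).
Reached (1/3) = 1. Collecting the sign flips along the way, the symbol is +1.

1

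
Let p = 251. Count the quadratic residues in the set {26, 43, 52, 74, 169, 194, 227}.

5

(26/251) = -1 → non-residue.
(43/251) = -1 → non-residue.
(52/251) = +1 → QR.
(74/251) = +1 → QR.
(169/251) = +1 → QR.
(194/251) = +1 → QR.
(227/251) = +1 → QR.
Total quadratic residues among the 7: 5.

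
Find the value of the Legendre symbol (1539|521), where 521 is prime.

First reduce: 1539 ≡ 497 (mod 521).
Reciprocity: 497 ≡ 1 and 521 ≡ 1 (mod 4), so (497/521) = +(521/497).
Reduce top mod 497: now compute (24/497).
Pull out 2^3: since 497 ≡ 1 (mod 8), (2/497) = +1, so (2/497)^3 = +1.
Reciprocity: 3 ≡ 3 and 497 ≡ 1 (mod 4), so (3/497) = +(497/3).
Reduce top mod 3: now compute (2/3).
Pull out 2: since 3 ≡ 3 (mod 8), (2/3) = -1.
Reached (1/3) = 1. Collecting the sign flips along the way, the symbol is -1.

-1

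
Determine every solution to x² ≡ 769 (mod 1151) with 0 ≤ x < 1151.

Since 1151 ≡ 3 (mod 4), a square root of 769 is 769^((1151+1)/4) = 769^288 mod 1151.
Repeated squaring: 769^2≡898, 769^4≡704, 769^8≡686, 769^16≡988, 769^32≡96, 769^64≡8, 769^128≡64, 769^256≡643 (mod 1151).
769^288 = 769^(256+32) ≡ 725 (mod 1151).
Check: 725² = 525625 ≡ 769 (mod 1151). The two roots are 426 and 725.

426, 725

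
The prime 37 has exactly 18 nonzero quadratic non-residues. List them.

2,5,6,8,13,14,15,17,18,19,20,22,23,24,29,31,32,35

Square k = 1,…,18 (k and 37−k give the same square):
1²=1, 2²=4, 3²=9, 4²=16, 5²=25, 6²=36, 7²≡12, 8²≡27, 9²≡7, 10²≡26, 11²≡10, 12²≡33, 13²≡21, 14²≡11, 15²≡3, 16²≡34, 17²≡30, 18²≡28 (mod 37).
The residues are {1, 3, 4, 7, 9, 10, 11, 12, 16, 21, 25, 26, 27, 28, 30, 33, 34, 36}; the non-residues are the remaining 18 nonzero classes.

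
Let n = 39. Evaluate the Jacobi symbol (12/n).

Pull out 2^2: since 39 ≡ 7 (mod 8), (2/39) = +1, so (2/39)^2 = +1.
Reciprocity: 3 ≡ 3 and 39 ≡ 3 (mod 4), so (3/39) = −(39/3).
Reduce top mod 3: now compute (0/3).
Top reduces to 0: gcd > 1, so the symbol is 0.

0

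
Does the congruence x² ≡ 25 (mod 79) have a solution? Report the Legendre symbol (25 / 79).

Reciprocity: 25 ≡ 1 and 79 ≡ 3 (mod 4), so (25/79) = +(79/25).
Reduce top mod 25: now compute (4/25).
Pull out 2^2: since 25 ≡ 1 (mod 8), (2/25) = +1, so (2/25)^2 = +1.
Reached (1/25) = 1. Collecting the sign flips along the way, the symbol is +1.

1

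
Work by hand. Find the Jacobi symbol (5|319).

1

Reciprocity: 5 ≡ 1 and 319 ≡ 3 (mod 4), so (5/319) = +(319/5).
Reduce top mod 5: now compute (4/5).
Pull out 2^2: since 5 ≡ 5 (mod 8), (2/5) = -1, so (2/5)^2 = +1.
Reached (1/5) = 1. Collecting the sign flips along the way, the symbol is +1.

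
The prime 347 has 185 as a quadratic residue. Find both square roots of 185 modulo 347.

Since 347 ≡ 3 (mod 4), a square root of 185 is 185^((347+1)/4) = 185^87 mod 347.
Repeated squaring: 185^2≡219, 185^4≡75, 185^8≡73, 185^16≡124, 185^32≡108, 185^64≡213 (mod 347).
185^87 = 185^(64+16+4+2+1) ≡ 269 (mod 347).
Check: 269² = 72361 ≡ 185 (mod 347). The two roots are 78 and 269.

78, 269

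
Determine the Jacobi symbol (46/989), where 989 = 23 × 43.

Pull out 2: since 989 ≡ 5 (mod 8), (2/989) = -1.
Reciprocity: 23 ≡ 3 and 989 ≡ 1 (mod 4), so (23/989) = +(989/23).
Reduce top mod 23: now compute (0/23).
Top reduces to 0: gcd > 1, so the symbol is 0.

0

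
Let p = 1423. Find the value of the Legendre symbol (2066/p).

First reduce: 2066 ≡ 643 (mod 1423).
Reciprocity: 643 ≡ 3 and 1423 ≡ 3 (mod 4), so (643/1423) = −(1423/643).
Reduce top mod 643: now compute (137/643).
Reciprocity: 137 ≡ 1 and 643 ≡ 3 (mod 4), so (137/643) = +(643/137).
Reduce top mod 137: now compute (95/137).
Reciprocity: 95 ≡ 3 and 137 ≡ 1 (mod 4), so (95/137) = +(137/95).
Reduce top mod 95: now compute (42/95).
Pull out 2: since 95 ≡ 7 (mod 8), (2/95) = +1.
Reciprocity: 21 ≡ 1 and 95 ≡ 3 (mod 4), so (21/95) = +(95/21).
Reduce top mod 21: now compute (11/21).
Reciprocity: 11 ≡ 3 and 21 ≡ 1 (mod 4), so (11/21) = +(21/11).
Reduce top mod 11: now compute (10/11).
Pull out 2: since 11 ≡ 3 (mod 8), (2/11) = -1.
Reciprocity: 5 ≡ 1 and 11 ≡ 3 (mod 4), so (5/11) = +(11/5).
Reduce top mod 5: now compute (1/5).
Reached (1/5) = 1. Collecting the sign flips along the way, the symbol is +1.

1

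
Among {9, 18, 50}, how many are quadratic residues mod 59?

1

(9/59) = +1 → QR.
(18/59) = -1 → non-residue.
(50/59) = -1 → non-residue.
Total quadratic residues among the 3: 1.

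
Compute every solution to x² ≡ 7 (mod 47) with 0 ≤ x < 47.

17, 30

Since 47 ≡ 3 (mod 4), a square root of 7 is 7^((47+1)/4) = 7^12 mod 47.
Repeated squaring: 7^2≡2, 7^4≡4, 7^8≡16 (mod 47).
7^12 = 7^(8+4) ≡ 17 (mod 47).
Check: 17² = 289 ≡ 7 (mod 47). The two roots are 17 and 30.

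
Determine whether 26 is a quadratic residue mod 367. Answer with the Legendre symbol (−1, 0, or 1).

1

Euler's criterion: (26/367) ≡ 26^183 (mod 367).
26^2 ≡ 309 (mod 367)
26^4 ≡ 61 (mod 367)
26^8 ≡ 51 (mod 367)
26^16 ≡ 32 (mod 367)
26^32 ≡ 290 (mod 367)
26^64 ≡ 57 (mod 367)
26^128 ≡ 313 (mod 367)
26^183 = 26^(128+32+16+4+2+1) ≡ 1 (mod 367).
Result is 1, so (26/367) = 1.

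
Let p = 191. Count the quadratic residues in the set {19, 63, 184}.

1

(19/191) = -1 → non-residue.
(63/191) = -1 → non-residue.
(184/191) = +1 → QR.
Total quadratic residues among the 3: 1.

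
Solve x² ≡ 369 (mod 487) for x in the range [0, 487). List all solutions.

112, 375

Since 487 ≡ 3 (mod 4), a square root of 369 is 369^((487+1)/4) = 369^122 mod 487.
Repeated squaring: 369^2≡288, 369^4≡154, 369^8≡340, 369^16≡181, 369^32≡132, 369^64≡379 (mod 487).
369^122 = 369^(64+32+16+8+2) ≡ 375 (mod 487).
Check: 375² = 140625 ≡ 369 (mod 487). The two roots are 112 and 375.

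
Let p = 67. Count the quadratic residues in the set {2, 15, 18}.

(2/67) = -1 → non-residue.
(15/67) = +1 → QR.
(18/67) = -1 → non-residue.
Total quadratic residues among the 3: 1.

1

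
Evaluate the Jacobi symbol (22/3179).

0

Pull out 2: since 3179 ≡ 3 (mod 8), (2/3179) = -1.
Reciprocity: 11 ≡ 3 and 3179 ≡ 3 (mod 4), so (11/3179) = −(3179/11).
Reduce top mod 11: now compute (0/11).
Top reduces to 0: gcd > 1, so the symbol is 0.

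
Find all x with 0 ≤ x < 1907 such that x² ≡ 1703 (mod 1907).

704, 1203

Since 1907 ≡ 3 (mod 4), a square root of 1703 is 1703^((1907+1)/4) = 1703^477 mod 1907.
Repeated squaring: 1703^2≡1569, 1703^4≡1731, 1703^8≡464, 1703^16≡1712, 1703^32≡1792, 1703^64≡1783, 1703^128≡120, 1703^256≡1051 (mod 1907).
1703^477 = 1703^(256+128+64+16+8+4+1) ≡ 1203 (mod 1907).
Check: 1203² = 1447209 ≡ 1703 (mod 1907). The two roots are 704 and 1203.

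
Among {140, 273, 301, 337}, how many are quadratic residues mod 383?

(140/383) = -1 → non-residue.
(273/383) = -1 → non-residue.
(301/383) = +1 → QR.
(337/383) = -1 → non-residue.
Total quadratic residues among the 4: 1.

1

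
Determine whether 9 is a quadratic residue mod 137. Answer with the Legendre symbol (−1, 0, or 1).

1

Euler's criterion: (9/137) ≡ 9^68 (mod 137).
9^2 ≡ 81 (mod 137)
9^4 ≡ 122 (mod 137)
9^8 ≡ 88 (mod 137)
9^16 ≡ 72 (mod 137)
9^32 ≡ 115 (mod 137)
9^64 ≡ 73 (mod 137)
9^68 = 9^(64+4) ≡ 1 (mod 137).
Result is 1, so (9/137) = 1.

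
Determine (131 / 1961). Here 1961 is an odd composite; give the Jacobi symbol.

-1

Reciprocity: 131 ≡ 3 and 1961 ≡ 1 (mod 4), so (131/1961) = +(1961/131).
Reduce top mod 131: now compute (127/131).
Reciprocity: 127 ≡ 3 and 131 ≡ 3 (mod 4), so (127/131) = −(131/127).
Reduce top mod 127: now compute (4/127).
Pull out 2^2: since 127 ≡ 7 (mod 8), (2/127) = +1, so (2/127)^2 = +1.
Reached (1/127) = 1. Collecting the sign flips along the way, the symbol is -1.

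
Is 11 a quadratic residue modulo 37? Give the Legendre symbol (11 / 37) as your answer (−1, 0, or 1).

Reciprocity: 11 ≡ 3 and 37 ≡ 1 (mod 4), so (11/37) = +(37/11).
Reduce top mod 11: now compute (4/11).
Pull out 2^2: since 11 ≡ 3 (mod 8), (2/11) = -1, so (2/11)^2 = +1.
Reached (1/11) = 1. Collecting the sign flips along the way, the symbol is +1.

1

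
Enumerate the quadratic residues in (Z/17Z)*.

1 2 4 8 9 13 15 16

Square k = 1,…,8 (k and 17−k give the same square):
1²=1, 2²=4, 3²=9, 4²=16, 5²≡8, 6²≡2, 7²≡15, 8²≡13 (mod 17).
So the quadratic residues mod 17 are {1, 2, 4, 8, 9, 13, 15, 16}.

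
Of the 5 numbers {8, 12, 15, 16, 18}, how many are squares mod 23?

(8/23) = +1 → QR.
(12/23) = +1 → QR.
(15/23) = -1 → non-residue.
(16/23) = +1 → QR.
(18/23) = +1 → QR.
Total quadratic residues among the 5: 4.

4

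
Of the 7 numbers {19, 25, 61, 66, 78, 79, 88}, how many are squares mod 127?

5

(19/127) = +1 → QR.
(25/127) = +1 → QR.
(61/127) = +1 → QR.
(66/127) = -1 → non-residue.
(78/127) = -1 → non-residue.
(79/127) = +1 → QR.
(88/127) = +1 → QR.
Total quadratic residues among the 7: 5.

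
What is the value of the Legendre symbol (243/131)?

1

First reduce: 243 ≡ 112 (mod 131).
Pull out 2^4: since 131 ≡ 3 (mod 8), (2/131) = -1, so (2/131)^4 = +1.
Reciprocity: 7 ≡ 3 and 131 ≡ 3 (mod 4), so (7/131) = −(131/7).
Reduce top mod 7: now compute (5/7).
Reciprocity: 5 ≡ 1 and 7 ≡ 3 (mod 4), so (5/7) = +(7/5).
Reduce top mod 5: now compute (2/5).
Pull out 2: since 5 ≡ 5 (mod 8), (2/5) = -1.
Reached (1/5) = 1. Collecting the sign flips along the way, the symbol is +1.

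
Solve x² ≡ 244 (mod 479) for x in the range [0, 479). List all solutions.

41, 438

Since 479 ≡ 3 (mod 4), a square root of 244 is 244^((479+1)/4) = 244^120 mod 479.
Repeated squaring: 244^2≡140, 244^4≡440, 244^8≡84, 244^16≡350, 244^32≡355, 244^64≡48 (mod 479).
244^120 = 244^(64+32+16+8) ≡ 438 (mod 479).
Check: 438² = 191844 ≡ 244 (mod 479). The two roots are 41 and 438.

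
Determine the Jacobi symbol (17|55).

1

Reciprocity: 17 ≡ 1 and 55 ≡ 3 (mod 4), so (17/55) = +(55/17).
Reduce top mod 17: now compute (4/17).
Pull out 2^2: since 17 ≡ 1 (mod 8), (2/17) = +1, so (2/17)^2 = +1.
Reached (1/17) = 1. Collecting the sign flips along the way, the symbol is +1.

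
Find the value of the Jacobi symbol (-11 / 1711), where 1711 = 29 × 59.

First reduce: -11 ≡ 1700 (mod 1711).
Pull out 2^2: since 1711 ≡ 7 (mod 8), (2/1711) = +1, so (2/1711)^2 = +1.
Reciprocity: 425 ≡ 1 and 1711 ≡ 3 (mod 4), so (425/1711) = +(1711/425).
Reduce top mod 425: now compute (11/425).
Reciprocity: 11 ≡ 3 and 425 ≡ 1 (mod 4), so (11/425) = +(425/11).
Reduce top mod 11: now compute (7/11).
Reciprocity: 7 ≡ 3 and 11 ≡ 3 (mod 4), so (7/11) = −(11/7).
Reduce top mod 7: now compute (4/7).
Pull out 2^2: since 7 ≡ 7 (mod 8), (2/7) = +1, so (2/7)^2 = +1.
Reached (1/7) = 1. Collecting the sign flips along the way, the symbol is -1.

-1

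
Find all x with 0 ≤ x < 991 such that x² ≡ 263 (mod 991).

425, 566

Since 991 ≡ 3 (mod 4), a square root of 263 is 263^((991+1)/4) = 263^248 mod 991.
Repeated squaring: 263^2≡790, 263^4≡761, 263^8≡377, 263^16≡416, 263^32≡622, 263^64≡394, 263^128≡640 (mod 991).
263^248 = 263^(128+64+32+16+8) ≡ 566 (mod 991).
Check: 566² = 320356 ≡ 263 (mod 991). The two roots are 425 and 566.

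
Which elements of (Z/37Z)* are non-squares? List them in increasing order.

2, 5, 6, 8, 13, 14, 15, 17, 18, 19, 20, 22, 23, 24, 29, 31, 32, 35

Square k = 1,…,18 (k and 37−k give the same square):
1²=1, 2²=4, 3²=9, 4²=16, 5²=25, 6²=36, 7²≡12, 8²≡27, 9²≡7, 10²≡26, 11²≡10, 12²≡33, 13²≡21, 14²≡11, 15²≡3, 16²≡34, 17²≡30, 18²≡28 (mod 37).
The residues are {1, 3, 4, 7, 9, 10, 11, 12, 16, 21, 25, 26, 27, 28, 30, 33, 34, 36}; the non-residues are the remaining 18 nonzero classes.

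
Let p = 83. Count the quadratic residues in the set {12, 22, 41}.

2

(12/83) = +1 → QR.
(22/83) = -1 → non-residue.
(41/83) = +1 → QR.
Total quadratic residues among the 3: 2.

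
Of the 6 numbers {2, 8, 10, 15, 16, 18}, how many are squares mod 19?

(2/19) = -1 → non-residue.
(8/19) = -1 → non-residue.
(10/19) = -1 → non-residue.
(15/19) = -1 → non-residue.
(16/19) = +1 → QR.
(18/19) = -1 → non-residue.
Total quadratic residues among the 6: 1.

1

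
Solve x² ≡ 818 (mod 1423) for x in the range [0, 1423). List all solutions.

Since 1423 ≡ 3 (mod 4), a square root of 818 is 818^((1423+1)/4) = 818^356 mod 1423.
Repeated squaring: 818^2≡314, 818^4≡409, 818^8≡790, 818^16≡826, 818^32≡659, 818^64≡266, 818^128≡1029, 818^256≡129 (mod 1423).
818^356 = 818^(256+64+32+4) ≡ 690 (mod 1423).
Check: 690² = 476100 ≡ 818 (mod 1423). The two roots are 690 and 733.

690, 733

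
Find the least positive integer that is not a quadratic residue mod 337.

5

(2/337) = +1, so 2 is a residue.
(3/337) = +1, so 3 is a residue.
(4/337) = +1, so 4 is a residue.
(5/337) = −1, so 5 is the smallest positive non-residue mod 337.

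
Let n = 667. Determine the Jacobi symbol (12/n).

-1

Pull out 2^2: since 667 ≡ 3 (mod 8), (2/667) = -1, so (2/667)^2 = +1.
Reciprocity: 3 ≡ 3 and 667 ≡ 3 (mod 4), so (3/667) = −(667/3).
Reduce top mod 3: now compute (1/3).
Reached (1/3) = 1. Collecting the sign flips along the way, the symbol is -1.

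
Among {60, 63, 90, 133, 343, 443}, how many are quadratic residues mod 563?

4

(60/563) = -1 → non-residue.
(63/563) = +1 → QR.
(90/563) = +1 → QR.
(133/563) = +1 → QR.
(343/563) = +1 → QR.
(443/563) = -1 → non-residue.
Total quadratic residues among the 6: 4.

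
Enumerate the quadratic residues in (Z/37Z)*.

Square k = 1,…,18 (k and 37−k give the same square):
1²=1, 2²=4, 3²=9, 4²=16, 5²=25, 6²=36, 7²≡12, 8²≡27, 9²≡7, 10²≡26, 11²≡10, 12²≡33, 13²≡21, 14²≡11, 15²≡3, 16²≡34, 17²≡30, 18²≡28 (mod 37).
So the quadratic residues mod 37 are {1, 3, 4, 7, 9, 10, 11, 12, 16, 21, 25, 26, 27, 28, 30, 33, 34, 36}.

1,3,4,7,9,10,11,12,16,21,25,26,27,28,30,33,34,36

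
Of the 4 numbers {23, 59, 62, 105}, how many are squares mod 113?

(23/113) = -1 → non-residue.
(59/113) = -1 → non-residue.
(62/113) = +1 → QR.
(105/113) = +1 → QR.
Total quadratic residues among the 4: 2.

2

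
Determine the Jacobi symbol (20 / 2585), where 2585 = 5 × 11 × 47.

0

Pull out 2^2: since 2585 ≡ 1 (mod 8), (2/2585) = +1, so (2/2585)^2 = +1.
Reciprocity: 5 ≡ 1 and 2585 ≡ 1 (mod 4), so (5/2585) = +(2585/5).
Reduce top mod 5: now compute (0/5).
Top reduces to 0: gcd > 1, so the symbol is 0.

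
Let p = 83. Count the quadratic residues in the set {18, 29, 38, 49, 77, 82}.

(18/83) = -1 → non-residue.
(29/83) = +1 → QR.
(38/83) = +1 → QR.
(49/83) = +1 → QR.
(77/83) = +1 → QR.
(82/83) = -1 → non-residue.
Total quadratic residues among the 6: 4.

4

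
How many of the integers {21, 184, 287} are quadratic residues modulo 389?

(21/389) = -1 → non-residue.
(184/389) = +1 → QR.
(287/389) = +1 → QR.
Total quadratic residues among the 3: 2.

2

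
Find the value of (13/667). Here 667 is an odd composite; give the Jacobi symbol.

Reciprocity: 13 ≡ 1 and 667 ≡ 3 (mod 4), so (13/667) = +(667/13).
Reduce top mod 13: now compute (4/13).
Pull out 2^2: since 13 ≡ 5 (mod 8), (2/13) = -1, so (2/13)^2 = +1.
Reached (1/13) = 1. Collecting the sign flips along the way, the symbol is +1.

1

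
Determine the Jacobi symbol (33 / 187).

Reciprocity: 33 ≡ 1 and 187 ≡ 3 (mod 4), so (33/187) = +(187/33).
Reduce top mod 33: now compute (22/33).
Pull out 2: since 33 ≡ 1 (mod 8), (2/33) = +1.
Reciprocity: 11 ≡ 3 and 33 ≡ 1 (mod 4), so (11/33) = +(33/11).
Reduce top mod 11: now compute (0/11).
Top reduces to 0: gcd > 1, so the symbol is 0.

0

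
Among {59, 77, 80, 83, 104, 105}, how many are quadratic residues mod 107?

(59/107) = -1 → non-residue.
(77/107) = -1 → non-residue.
(80/107) = -1 → non-residue.
(83/107) = +1 → QR.
(104/107) = -1 → non-residue.
(105/107) = +1 → QR.
Total quadratic residues among the 6: 2.

2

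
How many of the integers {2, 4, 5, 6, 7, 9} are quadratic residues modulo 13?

(2/13) = -1 → non-residue.
(4/13) = +1 → QR.
(5/13) = -1 → non-residue.
(6/13) = -1 → non-residue.
(7/13) = -1 → non-residue.
(9/13) = +1 → QR.
Total quadratic residues among the 6: 2.

2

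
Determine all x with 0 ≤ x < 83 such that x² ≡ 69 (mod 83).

Since 83 ≡ 3 (mod 4), a square root of 69 is 69^((83+1)/4) = 69^21 mod 83.
Repeated squaring: 69^2≡30, 69^4≡70, 69^8≡3, 69^16≡9 (mod 83).
69^21 = 69^(16+4+1) ≡ 61 (mod 83).
Check: 61² = 3721 ≡ 69 (mod 83). The two roots are 22 and 61.

22, 61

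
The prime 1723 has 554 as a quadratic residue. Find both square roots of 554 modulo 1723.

365, 1358

Since 1723 ≡ 3 (mod 4), a square root of 554 is 554^((1723+1)/4) = 554^431 mod 1723.
Repeated squaring: 554^2≡222, 554^4≡1040, 554^8≡1279, 554^16≡714, 554^32≡1511, 554^64≡146, 554^128≡640, 554^256≡1249 (mod 1723).
554^431 = 554^(256+128+32+8+4+2+1) ≡ 365 (mod 1723).
Check: 365² = 133225 ≡ 554 (mod 1723). The two roots are 365 and 1358.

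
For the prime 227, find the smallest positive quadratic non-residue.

(2/227) = −1, so 2 is the smallest positive non-residue mod 227.

2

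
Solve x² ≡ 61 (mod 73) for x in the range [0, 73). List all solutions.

34, 39

73 ≡ 1 (mod 4), so we find a root by search.
Trying successive values, 34² = 1156 ≡ 61 (mod 73). The other root is 73 − 34 = 39.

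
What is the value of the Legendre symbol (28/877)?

1

Pull out 2^2: since 877 ≡ 5 (mod 8), (2/877) = -1, so (2/877)^2 = +1.
Reciprocity: 7 ≡ 3 and 877 ≡ 1 (mod 4), so (7/877) = +(877/7).
Reduce top mod 7: now compute (2/7).
Pull out 2: since 7 ≡ 7 (mod 8), (2/7) = +1.
Reached (1/7) = 1. Collecting the sign flips along the way, the symbol is +1.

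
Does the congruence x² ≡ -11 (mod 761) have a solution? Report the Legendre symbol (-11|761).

First reduce: -11 ≡ 750 (mod 761).
Pull out 2: since 761 ≡ 1 (mod 8), (2/761) = +1.
Reciprocity: 375 ≡ 3 and 761 ≡ 1 (mod 4), so (375/761) = +(761/375).
Reduce top mod 375: now compute (11/375).
Reciprocity: 11 ≡ 3 and 375 ≡ 3 (mod 4), so (11/375) = −(375/11).
Reduce top mod 11: now compute (1/11).
Reached (1/11) = 1. Collecting the sign flips along the way, the symbol is -1.

-1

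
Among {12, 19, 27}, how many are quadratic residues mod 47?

2

(12/47) = +1 → QR.
(19/47) = -1 → non-residue.
(27/47) = +1 → QR.
Total quadratic residues among the 3: 2.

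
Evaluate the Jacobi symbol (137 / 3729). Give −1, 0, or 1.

Reciprocity: 137 ≡ 1 and 3729 ≡ 1 (mod 4), so (137/3729) = +(3729/137).
Reduce top mod 137: now compute (30/137).
Pull out 2: since 137 ≡ 1 (mod 8), (2/137) = +1.
Reciprocity: 15 ≡ 3 and 137 ≡ 1 (mod 4), so (15/137) = +(137/15).
Reduce top mod 15: now compute (2/15).
Pull out 2: since 15 ≡ 7 (mod 8), (2/15) = +1.
Reached (1/15) = 1. Collecting the sign flips along the way, the symbol is +1.

1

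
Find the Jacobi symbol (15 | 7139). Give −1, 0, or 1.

Reciprocity: 15 ≡ 3 and 7139 ≡ 3 (mod 4), so (15/7139) = −(7139/15).
Reduce top mod 15: now compute (14/15).
Pull out 2: since 15 ≡ 7 (mod 8), (2/15) = +1.
Reciprocity: 7 ≡ 3 and 15 ≡ 3 (mod 4), so (7/15) = −(15/7).
Reduce top mod 7: now compute (1/7).
Reached (1/7) = 1. Collecting the sign flips along the way, the symbol is +1.

1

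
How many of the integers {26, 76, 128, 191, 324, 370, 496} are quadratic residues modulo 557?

(26/557) = +1 → QR.
(76/557) = +1 → QR.
(128/557) = -1 → non-residue.
(191/557) = -1 → non-residue.
(324/557) = +1 → QR.
(370/557) = -1 → non-residue.
(496/557) = -1 → non-residue.
Total quadratic residues among the 7: 3.

3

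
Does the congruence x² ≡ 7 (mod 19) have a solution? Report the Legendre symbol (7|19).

Euler's criterion: (7/19) ≡ 7^9 (mod 19).
7^2 ≡ 11 (mod 19)
7^4 ≡ 7 (mod 19)
7^8 ≡ 11 (mod 19)
7^9 = 7^(8+1) ≡ 1 (mod 19).
Result is 1, so (7/19) = 1.

1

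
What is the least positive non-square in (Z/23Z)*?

(2/23) = +1, so 2 is a residue.
(3/23) = +1, so 3 is a residue.
(4/23) = +1, so 4 is a residue.
(5/23) = −1, so 5 is the smallest positive non-residue mod 23.

5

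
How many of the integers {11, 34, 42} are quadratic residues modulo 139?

3

(11/139) = +1 → QR.
(34/139) = +1 → QR.
(42/139) = +1 → QR.
Total quadratic residues among the 3: 3.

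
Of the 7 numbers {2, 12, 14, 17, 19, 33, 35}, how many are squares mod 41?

2

(2/41) = +1 → QR.
(12/41) = -1 → non-residue.
(14/41) = -1 → non-residue.
(17/41) = -1 → non-residue.
(19/41) = -1 → non-residue.
(33/41) = +1 → QR.
(35/41) = -1 → non-residue.
Total quadratic residues among the 7: 2.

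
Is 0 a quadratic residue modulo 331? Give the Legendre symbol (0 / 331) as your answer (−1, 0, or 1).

Top reduces to 0: gcd > 1, so the symbol is 0.

0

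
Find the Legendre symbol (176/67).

-1

First reduce: 176 ≡ 42 (mod 67).
Pull out 2: since 67 ≡ 3 (mod 8), (2/67) = -1.
Reciprocity: 21 ≡ 1 and 67 ≡ 3 (mod 4), so (21/67) = +(67/21).
Reduce top mod 21: now compute (4/21).
Pull out 2^2: since 21 ≡ 5 (mod 8), (2/21) = -1, so (2/21)^2 = +1.
Reached (1/21) = 1. Collecting the sign flips along the way, the symbol is -1.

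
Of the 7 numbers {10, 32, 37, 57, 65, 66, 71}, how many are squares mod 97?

3

(10/97) = -1 → non-residue.
(32/97) = +1 → QR.
(37/97) = -1 → non-residue.
(57/97) = -1 → non-residue.
(65/97) = +1 → QR.
(66/97) = +1 → QR.
(71/97) = -1 → non-residue.
Total quadratic residues among the 7: 3.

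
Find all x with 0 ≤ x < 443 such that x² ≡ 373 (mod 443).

Since 443 ≡ 3 (mod 4), a square root of 373 is 373^((443+1)/4) = 373^111 mod 443.
Repeated squaring: 373^2≡27, 373^4≡286, 373^8≡284, 373^16≡30, 373^32≡14, 373^64≡196 (mod 443).
373^111 = 373^(64+32+8+4+2+1) ≡ 153 (mod 443).
Check: 153² = 23409 ≡ 373 (mod 443). The two roots are 153 and 290.

153, 290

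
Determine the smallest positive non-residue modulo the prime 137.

(2/137) = +1, so 2 is a residue.
(3/137) = −1, so 3 is the smallest positive non-residue mod 137.

3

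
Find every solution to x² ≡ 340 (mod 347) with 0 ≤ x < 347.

149, 198

Since 347 ≡ 3 (mod 4), a square root of 340 is 340^((347+1)/4) = 340^87 mod 347.
Repeated squaring: 340^2≡49, 340^4≡319, 340^8≡90, 340^16≡119, 340^32≡281, 340^64≡192 (mod 347).
340^87 = 340^(64+16+4+2+1) ≡ 149 (mod 347).
Check: 149² = 22201 ≡ 340 (mod 347). The two roots are 149 and 198.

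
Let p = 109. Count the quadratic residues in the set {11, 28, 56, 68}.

1

(11/109) = -1 → non-residue.
(28/109) = +1 → QR.
(56/109) = -1 → non-residue.
(68/109) = -1 → non-residue.
Total quadratic residues among the 4: 1.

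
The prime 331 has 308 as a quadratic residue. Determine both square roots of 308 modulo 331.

89, 242

Since 331 ≡ 3 (mod 4), a square root of 308 is 308^((331+1)/4) = 308^83 mod 331.
Repeated squaring: 308^2≡198, 308^4≡146, 308^8≡132, 308^16≡212, 308^32≡259, 308^64≡219 (mod 331).
308^83 = 308^(64+16+2+1) ≡ 89 (mod 331).
Check: 89² = 7921 ≡ 308 (mod 331). The two roots are 89 and 242.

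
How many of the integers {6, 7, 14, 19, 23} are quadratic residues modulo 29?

(6/29) = +1 → QR.
(7/29) = +1 → QR.
(14/29) = -1 → non-residue.
(19/29) = -1 → non-residue.
(23/29) = +1 → QR.
Total quadratic residues among the 5: 3.

3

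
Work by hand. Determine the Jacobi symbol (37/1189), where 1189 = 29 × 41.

Reciprocity: 37 ≡ 1 and 1189 ≡ 1 (mod 4), so (37/1189) = +(1189/37).
Reduce top mod 37: now compute (5/37).
Reciprocity: 5 ≡ 1 and 37 ≡ 1 (mod 4), so (5/37) = +(37/5).
Reduce top mod 5: now compute (2/5).
Pull out 2: since 5 ≡ 5 (mod 8), (2/5) = -1.
Reached (1/5) = 1. Collecting the sign flips along the way, the symbol is -1.

-1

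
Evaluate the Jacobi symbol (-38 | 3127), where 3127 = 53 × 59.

1

First reduce: -38 ≡ 3089 (mod 3127).
Reciprocity: 3089 ≡ 1 and 3127 ≡ 3 (mod 4), so (3089/3127) = +(3127/3089).
Reduce top mod 3089: now compute (38/3089).
Pull out 2: since 3089 ≡ 1 (mod 8), (2/3089) = +1.
Reciprocity: 19 ≡ 3 and 3089 ≡ 1 (mod 4), so (19/3089) = +(3089/19).
Reduce top mod 19: now compute (11/19).
Reciprocity: 11 ≡ 3 and 19 ≡ 3 (mod 4), so (11/19) = −(19/11).
Reduce top mod 11: now compute (8/11).
Pull out 2^3: since 11 ≡ 3 (mod 8), (2/11) = -1, so (2/11)^3 = -1.
Reached (1/11) = 1. Collecting the sign flips along the way, the symbol is +1.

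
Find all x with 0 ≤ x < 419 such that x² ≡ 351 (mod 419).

Since 419 ≡ 3 (mod 4), a square root of 351 is 351^((419+1)/4) = 351^105 mod 419.
Repeated squaring: 351^2≡15, 351^4≡225, 351^8≡345, 351^16≡29, 351^32≡3, 351^64≡9 (mod 419).
351^105 = 351^(64+32+8+1) ≡ 108 (mod 419).
Check: 108² = 11664 ≡ 351 (mod 419). The two roots are 108 and 311.

108, 311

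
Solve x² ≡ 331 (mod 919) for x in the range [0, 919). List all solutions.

Since 919 ≡ 3 (mod 4), a square root of 331 is 331^((919+1)/4) = 331^230 mod 919.
Repeated squaring: 331^2≡200, 331^4≡483, 331^8≡782, 331^16≡389, 331^32≡605, 331^64≡263, 331^128≡244 (mod 919).
331^230 = 331^(128+64+32+4+2) ≡ 368 (mod 919).
Check: 368² = 135424 ≡ 331 (mod 919). The two roots are 368 and 551.

368, 551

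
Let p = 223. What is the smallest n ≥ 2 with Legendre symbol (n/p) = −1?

3

(2/223) = +1, so 2 is a residue.
(3/223) = −1, so 3 is the smallest positive non-residue mod 223.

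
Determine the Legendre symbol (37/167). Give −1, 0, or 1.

-1

Euler's criterion: (37/167) ≡ 37^83 (mod 167).
37^2 ≡ 33 (mod 167)
37^4 ≡ 87 (mod 167)
37^8 ≡ 54 (mod 167)
37^16 ≡ 77 (mod 167)
37^32 ≡ 84 (mod 167)
37^64 ≡ 42 (mod 167)
37^83 = 37^(64+16+2+1) ≡ 166 (mod 167).
Result is 166 ≡ −1, so (37/167) = −1.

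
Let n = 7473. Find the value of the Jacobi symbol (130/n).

Pull out 2: since 7473 ≡ 1 (mod 8), (2/7473) = +1.
Reciprocity: 65 ≡ 1 and 7473 ≡ 1 (mod 4), so (65/7473) = +(7473/65).
Reduce top mod 65: now compute (63/65).
Reciprocity: 63 ≡ 3 and 65 ≡ 1 (mod 4), so (63/65) = +(65/63).
Reduce top mod 63: now compute (2/63).
Pull out 2: since 63 ≡ 7 (mod 8), (2/63) = +1.
Reached (1/63) = 1. Collecting the sign flips along the way, the symbol is +1.

1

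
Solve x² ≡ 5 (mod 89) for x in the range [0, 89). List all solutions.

19, 70

89 ≡ 1 (mod 4), so we find a root by search.
Trying successive values, 19² = 361 ≡ 5 (mod 89). The other root is 89 − 19 = 70.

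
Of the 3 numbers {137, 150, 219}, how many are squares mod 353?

(137/353) = -1 → non-residue.
(150/353) = -1 → non-residue.
(219/353) = -1 → non-residue.
Total quadratic residues among the 3: 0.

0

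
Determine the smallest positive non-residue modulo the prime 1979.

2

(2/1979) = −1, so 2 is the smallest positive non-residue mod 1979.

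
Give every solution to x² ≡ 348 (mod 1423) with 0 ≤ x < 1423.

Since 1423 ≡ 3 (mod 4), a square root of 348 is 348^((1423+1)/4) = 348^356 mod 1423.
Repeated squaring: 348^2≡149, 348^4≡856, 348^8≡1314, 348^16≡497, 348^32≡830, 348^64≡168, 348^128≡1187, 348^256≡199 (mod 1423).
348^356 = 348^(256+64+32+4) ≡ 132 (mod 1423).
Check: 132² = 17424 ≡ 348 (mod 1423). The two roots are 132 and 1291.

132, 1291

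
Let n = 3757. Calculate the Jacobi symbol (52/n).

Pull out 2^2: since 3757 ≡ 5 (mod 8), (2/3757) = -1, so (2/3757)^2 = +1.
Reciprocity: 13 ≡ 1 and 3757 ≡ 1 (mod 4), so (13/3757) = +(3757/13).
Reduce top mod 13: now compute (0/13).
Top reduces to 0: gcd > 1, so the symbol is 0.

0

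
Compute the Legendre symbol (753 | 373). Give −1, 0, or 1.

First reduce: 753 ≡ 7 (mod 373).
Reciprocity: 7 ≡ 3 and 373 ≡ 1 (mod 4), so (7/373) = +(373/7).
Reduce top mod 7: now compute (2/7).
Pull out 2: since 7 ≡ 7 (mod 8), (2/7) = +1.
Reached (1/7) = 1. Collecting the sign flips along the way, the symbol is +1.

1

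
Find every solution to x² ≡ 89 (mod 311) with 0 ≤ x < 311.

Since 311 ≡ 3 (mod 4), a square root of 89 is 89^((311+1)/4) = 89^78 mod 311.
Repeated squaring: 89^2≡146, 89^4≡168, 89^8≡234, 89^16≡20, 89^32≡89, 89^64≡146 (mod 311).
89^78 = 89^(64+8+4+2) ≡ 20 (mod 311).
Check: 20² = 400 ≡ 89 (mod 311). The two roots are 20 and 291.

20, 291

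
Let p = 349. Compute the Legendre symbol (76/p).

Pull out 2^2: since 349 ≡ 5 (mod 8), (2/349) = -1, so (2/349)^2 = +1.
Reciprocity: 19 ≡ 3 and 349 ≡ 1 (mod 4), so (19/349) = +(349/19).
Reduce top mod 19: now compute (7/19).
Reciprocity: 7 ≡ 3 and 19 ≡ 3 (mod 4), so (7/19) = −(19/7).
Reduce top mod 7: now compute (5/7).
Reciprocity: 5 ≡ 1 and 7 ≡ 3 (mod 4), so (5/7) = +(7/5).
Reduce top mod 5: now compute (2/5).
Pull out 2: since 5 ≡ 5 (mod 8), (2/5) = -1.
Reached (1/5) = 1. Collecting the sign flips along the way, the symbol is +1.

1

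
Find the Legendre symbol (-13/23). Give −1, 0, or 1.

-1

First reduce: -13 ≡ 10 (mod 23).
Pull out 2: since 23 ≡ 7 (mod 8), (2/23) = +1.
Reciprocity: 5 ≡ 1 and 23 ≡ 3 (mod 4), so (5/23) = +(23/5).
Reduce top mod 5: now compute (3/5).
Reciprocity: 3 ≡ 3 and 5 ≡ 1 (mod 4), so (3/5) = +(5/3).
Reduce top mod 3: now compute (2/3).
Pull out 2: since 3 ≡ 3 (mod 8), (2/3) = -1.
Reached (1/3) = 1. Collecting the sign flips along the way, the symbol is -1.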